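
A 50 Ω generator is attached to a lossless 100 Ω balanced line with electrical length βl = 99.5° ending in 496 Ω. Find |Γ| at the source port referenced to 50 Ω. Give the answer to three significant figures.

|Γ| ≈ 0.461

tan(βl) = -5.98
Z_in = Z_0·(Z_L + jZ_0·tanβl)/(Z_0 + jZ_L·tanβl) = 20.7 + j16 Ω
Γ_s = (Z_in − Z_s)/(Z_in + Z_s) = (-29.3 + j16)/(70.7 + j16), |Γ_s| = 0.461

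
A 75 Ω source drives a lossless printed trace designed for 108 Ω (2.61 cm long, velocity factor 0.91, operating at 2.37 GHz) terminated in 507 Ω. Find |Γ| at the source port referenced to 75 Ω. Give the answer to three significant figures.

|Γ| ≈ 0.539

λ = v/f = 0.91·c / 2.37 GHz = 0.115 m
βl = 2π·l/λ = 2π × 0.227 = 81.6°
tan(βl) = 6.75
Z_in = Z_0·(Z_L + jZ_0·tanβl)/(Z_0 + jZ_L·tanβl) = 23.5 − j15.3 Ω
Γ_s = (Z_in − Z_s)/(Z_in + Z_s) = (-51.5 − j15.3)/(98.5 − j15.3), |Γ_s| = 0.539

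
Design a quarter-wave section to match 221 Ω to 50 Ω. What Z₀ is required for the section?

Z_qwt ≈ 105 Ω

Z_qwt = √(Z_0·R_L) = √(50 × 221) = √11050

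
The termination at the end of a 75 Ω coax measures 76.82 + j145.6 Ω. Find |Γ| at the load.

Γ = (Z_L − Z_0)/(Z_L + Z_0) = (1.82 + j145.6)/(151.8 + j145.6)
|Γ| = 146/210

|Γ| ≈ 0.692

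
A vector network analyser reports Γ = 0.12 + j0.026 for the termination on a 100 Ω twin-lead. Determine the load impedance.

Z_L = Z_0·(1 + Γ)/(1 − Γ) = 100·(1.12 + j0.026)/(0.88 − j0.026)

Z_L ≈ 127 + j6.71 Ω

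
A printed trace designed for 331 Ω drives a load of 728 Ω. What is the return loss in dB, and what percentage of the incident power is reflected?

Γ = (728 − 331)/(728 + 331) = 0.375
RL = −20·log₁₀(0.375) = 8.52 dB
P_refl/P_inc = |Γ|² = 0.141

RL ≈ 8.52 dB; 14.1% of incident power reflected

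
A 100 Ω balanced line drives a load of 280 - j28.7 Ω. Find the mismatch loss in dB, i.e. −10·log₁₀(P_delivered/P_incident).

mismatch loss ≈ 1.13 dB

Γ = (180 − j28.7)/(380 − j28.7), |Γ| = 0.478
|Γ|² = 0.229, so P_del/P_inc = 1 − |Γ|² = 0.771
ML = −10·log₁₀(1 − |Γ|²)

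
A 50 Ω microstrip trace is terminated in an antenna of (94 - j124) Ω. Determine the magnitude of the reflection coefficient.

|Γ| ≈ 0.692

Γ = (Z_L − Z_0)/(Z_L + Z_0) = (44 − j124)/(144 − j124)
|Γ| = 132/190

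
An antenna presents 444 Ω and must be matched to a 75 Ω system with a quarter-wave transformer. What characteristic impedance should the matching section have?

Z_qwt = √(Z_0·R_L) = √(75 × 444) = √33300

Z_qwt ≈ 182 Ω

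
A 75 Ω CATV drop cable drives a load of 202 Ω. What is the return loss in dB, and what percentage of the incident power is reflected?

RL ≈ 6.77 dB; 21% of incident power reflected

Γ = (202 − 75)/(202 + 75) = 0.458
RL = −20·log₁₀(0.458) = 6.77 dB
P_refl/P_inc = |Γ|² = 0.21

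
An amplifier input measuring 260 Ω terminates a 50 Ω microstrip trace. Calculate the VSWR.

Γ = (260 − 50)/(260 + 50) = 0.677
VSWR = (1 + 0.677)/(1 − 0.677)

VSWR ≈ 5.2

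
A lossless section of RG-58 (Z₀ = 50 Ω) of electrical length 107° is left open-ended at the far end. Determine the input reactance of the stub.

tan(βl) = -3.27
For an open-ended stub, Z_in = −jZ_0·cot(βl) = −jZ_0/tan(βl)

X_in ≈ 15.3 Ω (inductive)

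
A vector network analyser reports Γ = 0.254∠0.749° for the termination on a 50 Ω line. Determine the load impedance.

Z_L = Z_0·(1 + Γ)/(1 − Γ) = 50·(1.25 + j0.00332)/(0.746 − j0.00332)

Z_L ≈ 84 + j0.597 Ω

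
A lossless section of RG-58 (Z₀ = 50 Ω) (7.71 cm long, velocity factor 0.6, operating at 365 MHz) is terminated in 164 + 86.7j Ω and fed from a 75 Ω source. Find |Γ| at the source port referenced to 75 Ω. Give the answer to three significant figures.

|Γ| ≈ 0.66

λ = v/f = 0.6·c / 365 MHz = 0.493 m
βl = 2π·l/λ = 2π × 0.156 = 56.3°
tan(βl) = 1.5
Z_in = Z_0·(Z_L + jZ_0·tanβl)/(Z_0 + jZ_L·tanβl) = 19.9 − j39.8 Ω
Γ_s = (Z_in − Z_s)/(Z_in + Z_s) = (-55.1 − j39.8)/(94.9 − j39.8), |Γ_s| = 0.66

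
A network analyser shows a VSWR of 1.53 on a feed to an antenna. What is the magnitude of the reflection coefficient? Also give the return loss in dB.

|Γ| = (S − 1)/(S + 1) = (1.53 − 1)/(1.53 + 1) = 0.53/2.53
RL = −20·log₁₀|Γ| = −20·log₁₀(0.209)

|Γ| ≈ 0.209; return loss ≈ 13.6 dB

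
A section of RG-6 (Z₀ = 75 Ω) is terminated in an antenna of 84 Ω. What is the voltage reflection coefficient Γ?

Γ = (Z_L − Z_0)/(Z_L + Z_0) = (84 − 75)/(84 + 75) = 9/159

Γ = 0.0566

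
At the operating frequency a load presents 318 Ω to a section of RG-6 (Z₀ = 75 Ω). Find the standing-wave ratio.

Γ = (318 − 75)/(318 + 75) = 0.618
VSWR = (1 + 0.618)/(1 − 0.618)

VSWR ≈ 4.24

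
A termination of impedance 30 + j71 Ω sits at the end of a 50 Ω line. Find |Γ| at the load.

Γ = (Z_L − Z_0)/(Z_L + Z_0) = (-20 + j71)/(80 + j71)
|Γ| = 73.8/107

|Γ| ≈ 0.69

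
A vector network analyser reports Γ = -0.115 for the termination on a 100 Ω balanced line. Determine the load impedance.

Z_L = Z_0·(1 + Γ)/(1 − Γ) = 100·(0.885)/(1.11)

Z_L ≈ 79.4 Ω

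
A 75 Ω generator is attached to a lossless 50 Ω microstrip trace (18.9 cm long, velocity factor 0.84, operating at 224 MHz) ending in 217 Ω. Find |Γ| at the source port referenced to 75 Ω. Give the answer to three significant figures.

|Γ| ≈ 0.699

λ = v/f = 0.84·c / 224 MHz = 1.12 m
βl = 2π·l/λ = 2π × 0.168 = 60.5°
tan(βl) = 1.77
Z_in = Z_0·(Z_L + jZ_0·tanβl)/(Z_0 + jZ_L·tanβl) = 15 − j26.4 Ω
Γ_s = (Z_in − Z_s)/(Z_in + Z_s) = (-60 − j26.4)/(90 − j26.4), |Γ_s| = 0.699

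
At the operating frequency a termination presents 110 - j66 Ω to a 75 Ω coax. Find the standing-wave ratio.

VSWR ≈ 2.23

Γ = (Z_L − Z_0)/(Z_L + Z_0) = (35 − j66)/(185 − j66)
|Γ| = 74.7/196 = 0.38
VSWR = (1 + |Γ|)/(1 − |Γ|) = 1.38/0.62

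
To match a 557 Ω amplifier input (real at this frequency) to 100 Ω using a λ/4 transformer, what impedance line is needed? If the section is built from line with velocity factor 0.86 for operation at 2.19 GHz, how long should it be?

Z_qwt = √(Z_0·R_L) = √(100 × 557) = √55700
λ = 0.86·c/f = 0.118 m, so l = λ/4 = 0.0295 m

Z_qwt ≈ 236 Ω; length ≈ 2.95 cm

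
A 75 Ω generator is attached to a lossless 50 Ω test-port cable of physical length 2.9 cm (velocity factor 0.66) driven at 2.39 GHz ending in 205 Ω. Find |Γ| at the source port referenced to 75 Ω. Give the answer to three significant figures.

λ = v/f = 0.66·c / 2.39 GHz = 0.0828 m
βl = 2π·l/λ = 2π × 0.35 = 126°
tan(βl) = -1.38
Z_in = Z_0·(Z_L + jZ_0·tanβl)/(Z_0 + jZ_L·tanβl) = 18.1 + j33.1 Ω
Γ_s = (Z_in − Z_s)/(Z_in + Z_s) = (-56.9 + j33.1)/(93.1 + j33.1), |Γ_s| = 0.667

|Γ| ≈ 0.667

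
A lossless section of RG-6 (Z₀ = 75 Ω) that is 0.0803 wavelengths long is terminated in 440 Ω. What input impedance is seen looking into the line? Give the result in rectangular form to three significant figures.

βl = 2π × 0.0803 = 28.9°
tan(βl) = tan(28.9°) = 0.552
Z_in = Z_0·(Z_L + jZ_0·tanβl)/(Z_0 + jZ_L·tanβl)
     = 75·(440 + j41.4)/(75 + j243)

Z_in ≈ 49.9 − j120 Ω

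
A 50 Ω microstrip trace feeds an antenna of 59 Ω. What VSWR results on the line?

For a purely resistive load, VSWR = R_L/Z_0 or Z_0/R_L (whichever > 1) = 59/50

VSWR ≈ 1.18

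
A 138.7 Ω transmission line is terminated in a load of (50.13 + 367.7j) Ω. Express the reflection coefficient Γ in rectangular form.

Γ ≈ 0.693 + j0.597

Γ = (Z_L − Z_0)/(Z_L + Z_0) = (-88.57 + j367.7)/(188.8 + j367.7)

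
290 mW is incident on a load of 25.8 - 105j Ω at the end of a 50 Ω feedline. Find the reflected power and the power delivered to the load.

|Γ| = |(-24.2 − j105)/(75.8 − j105)| = 0.832
|Γ|² = 0.692
P_refl = |Γ|²·P_inc = 201 mW, P_del = (1 − |Γ|²)·P_inc = 89.2 mW

P_reflected ≈ 201 mW; P_delivered ≈ 89.2 mW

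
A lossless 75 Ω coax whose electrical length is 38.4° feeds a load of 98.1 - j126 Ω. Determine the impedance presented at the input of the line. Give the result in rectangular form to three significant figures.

Z_in ≈ 24.5 − j39.5 Ω

tan(βl) = tan(38.4°) = 0.793
Z_in = Z_0·(Z_L + jZ_0·tanβl)/(Z_0 + jZ_L·tanβl)
     = 75·(98.1 − j66.6)/(175 + j77.8)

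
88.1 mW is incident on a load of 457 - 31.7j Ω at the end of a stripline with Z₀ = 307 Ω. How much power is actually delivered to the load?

|Γ| = |(150 − j31.7)/(764 − j31.7)| = 0.2
|Γ|² = 0.0402
P_refl = |Γ|²·P_inc = 3.54 mW, P_del = (1 − |Γ|²)·P_inc = 84.6 mW

P_delivered ≈ 84.6 mW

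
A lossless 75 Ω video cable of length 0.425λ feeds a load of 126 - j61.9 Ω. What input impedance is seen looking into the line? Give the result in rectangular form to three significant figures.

βl = 2π × 0.425 = 153°
tan(βl) = tan(153°) = -0.51
Z_in = Z_0·(Z_L + jZ_0·tanβl)/(Z_0 + jZ_L·tanβl)
     = 75·(126 − j100)/(43.5 − j64.2)

Z_in ≈ 149 + j46.6 Ω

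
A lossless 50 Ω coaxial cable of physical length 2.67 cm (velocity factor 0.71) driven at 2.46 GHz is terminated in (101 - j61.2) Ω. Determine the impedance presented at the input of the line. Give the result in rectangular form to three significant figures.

λ = v/f = 0.71·c / 2.46 GHz = 0.0866 m
βl = 2π·l/λ = 2π × 0.308 = 111°
tan(βl) = tan(111°) = -2.6
Z_in = Z_0·(Z_L + jZ_0·tanβl)/(Z_0 + jZ_L·tanβl)
     = 50·(101 − j191)/(-109 − j263)

Z_in ≈ 24.2 + j29.3 Ω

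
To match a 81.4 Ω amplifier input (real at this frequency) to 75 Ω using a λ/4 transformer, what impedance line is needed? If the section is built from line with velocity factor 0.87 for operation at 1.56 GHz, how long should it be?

Z_qwt ≈ 78.1 Ω; length ≈ 4.18 cm

Z_qwt = √(Z_0·R_L) = √(75 × 81.4) = √6105
λ = 0.87·c/f = 0.167 m, so l = λ/4 = 0.0418 m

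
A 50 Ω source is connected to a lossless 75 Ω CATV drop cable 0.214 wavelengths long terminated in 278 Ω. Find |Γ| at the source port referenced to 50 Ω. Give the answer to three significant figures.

|Γ| ≈ 0.451

βl = 2π × 0.214 = 77°
tan(βl) = 4.35
Z_in = Z_0·(Z_L + jZ_0·tanβl)/(Z_0 + jZ_L·tanβl) = 21.2 − j15.9 Ω
Γ_s = (Z_in − Z_s)/(Z_in + Z_s) = (-28.8 − j15.9)/(71.2 − j15.9), |Γ_s| = 0.451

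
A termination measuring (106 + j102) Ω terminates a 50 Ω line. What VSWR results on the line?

Γ = (Z_L − Z_0)/(Z_L + Z_0) = (56 + j102)/(156 + j102)
|Γ| = 116/186 = 0.624
VSWR = (1 + |Γ|)/(1 − |Γ|) = 1.62/0.376

VSWR ≈ 4.32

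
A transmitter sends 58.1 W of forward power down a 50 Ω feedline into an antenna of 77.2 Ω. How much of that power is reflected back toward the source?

Γ = (77.2 − 50)/(77.2 + 50) = 0.214
|Γ|² = 0.0457
P_refl = |Γ|²·P_inc = 2.66 W, P_del = (1 − |Γ|²)·P_inc = 55.4 W

P_reflected ≈ 2.66 W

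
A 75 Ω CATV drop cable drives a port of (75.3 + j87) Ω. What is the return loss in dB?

Γ = (0.3 + j87)/(150.3 + j87), |Γ| = 0.501
RL = −20·log₁₀|Γ| = −20·log₁₀(0.501)

RL ≈ 6 dB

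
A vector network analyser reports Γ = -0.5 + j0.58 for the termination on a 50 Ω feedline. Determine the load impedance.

Z_L = Z_0·(1 + Γ)/(1 − Γ) = 50·(0.5 + j0.58)/(1.5 − j0.58)

Z_L ≈ 8 + j22.4 Ω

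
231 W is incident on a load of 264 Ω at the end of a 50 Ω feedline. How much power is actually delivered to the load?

Γ = (264 − 50)/(264 + 50) = 0.682
|Γ|² = 0.464
P_refl = |Γ|²·P_inc = 107 W, P_del = (1 − |Γ|²)·P_inc = 124 W

P_delivered ≈ 124 W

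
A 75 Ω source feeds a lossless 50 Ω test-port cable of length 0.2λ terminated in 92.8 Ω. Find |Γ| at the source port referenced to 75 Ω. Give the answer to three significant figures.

βl = 2π × 0.2 = 72°
tan(βl) = 3.08
Z_in = Z_0·(Z_L + jZ_0·tanβl)/(Z_0 + jZ_L·tanβl) = 28.9 − j11.2 Ω
Γ_s = (Z_in − Z_s)/(Z_in + Z_s) = (-46.1 − j11.2)/(104 − j11.2), |Γ_s| = 0.454

|Γ| ≈ 0.454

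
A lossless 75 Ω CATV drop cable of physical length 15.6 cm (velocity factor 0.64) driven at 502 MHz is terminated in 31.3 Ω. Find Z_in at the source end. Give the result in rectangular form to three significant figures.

Z_in ≈ 41.6 − j37.7 Ω

λ = v/f = 0.64·c / 502 MHz = 0.382 m
βl = 2π·l/λ = 2π × 0.408 = 147°
tan(βl) = tan(147°) = -0.654
Z_in = Z_0·(Z_L + jZ_0·tanβl)/(Z_0 + jZ_L·tanβl)
     = 75·(31.3 − j49)/(75 − j20.5)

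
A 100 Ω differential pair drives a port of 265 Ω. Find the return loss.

RL ≈ 6.9 dB

Γ = (265 − 100)/(265 + 100) = 0.452
RL = −20·log₁₀|Γ| = −20·log₁₀(0.452)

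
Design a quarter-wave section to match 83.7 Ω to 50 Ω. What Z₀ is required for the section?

Z_qwt = √(Z_0·R_L) = √(50 × 83.7) = √4185

Z_qwt ≈ 64.7 Ω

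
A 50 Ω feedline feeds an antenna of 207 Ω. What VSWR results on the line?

VSWR ≈ 4.14

Γ = (207 − 50)/(207 + 50) = 0.611
VSWR = (1 + 0.611)/(1 − 0.611)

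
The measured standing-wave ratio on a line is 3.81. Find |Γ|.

|Γ| ≈ 0.584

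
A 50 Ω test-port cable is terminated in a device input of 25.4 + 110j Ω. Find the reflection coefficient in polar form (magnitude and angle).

Γ ≈ 0.845 ∠ 47°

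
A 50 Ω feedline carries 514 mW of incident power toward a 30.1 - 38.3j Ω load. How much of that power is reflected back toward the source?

P_reflected ≈ 121 mW

|Γ| = |(-19.9 − j38.3)/(80.1 − j38.3)| = 0.486
|Γ|² = 0.236
P_refl = |Γ|²·P_inc = 121 mW, P_del = (1 − |Γ|²)·P_inc = 393 mW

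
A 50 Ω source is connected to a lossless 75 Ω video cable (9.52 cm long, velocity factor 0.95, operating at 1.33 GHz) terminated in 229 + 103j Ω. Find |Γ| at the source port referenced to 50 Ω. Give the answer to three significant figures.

|Γ| ≈ 0.664

λ = v/f = 0.95·c / 1.33 GHz = 0.214 m
βl = 2π·l/λ = 2π × 0.444 = 160°
tan(βl) = -0.365
Z_in = Z_0·(Z_L + jZ_0·tanβl)/(Z_0 + jZ_L·tanβl) = 74.2 + j105 Ω
Γ_s = (Z_in − Z_s)/(Z_in + Z_s) = (24.2 + j105)/(124 + j105), |Γ_s| = 0.664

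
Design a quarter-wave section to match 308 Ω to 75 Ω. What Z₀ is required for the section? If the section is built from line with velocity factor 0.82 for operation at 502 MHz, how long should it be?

Z_qwt ≈ 152 Ω; length ≈ 12.3 cm

Z_qwt = √(Z_0·R_L) = √(75 × 308) = √23100
λ = 0.82·c/f = 0.49 m, so l = λ/4 = 0.123 m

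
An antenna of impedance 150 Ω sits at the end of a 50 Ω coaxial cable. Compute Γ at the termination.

Γ = (Z_L − Z_0)/(Z_L + Z_0) = (150 − 50)/(150 + 50) = 100/200

Γ = 0.5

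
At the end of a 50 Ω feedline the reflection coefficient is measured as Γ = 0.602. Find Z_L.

Z_L ≈ 201 Ω

Z_L = Z_0·(1 + Γ)/(1 − Γ) = 50·(1.6)/(0.398)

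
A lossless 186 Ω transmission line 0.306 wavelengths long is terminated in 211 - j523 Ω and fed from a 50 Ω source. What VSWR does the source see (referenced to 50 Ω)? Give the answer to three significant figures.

βl = 2π × 0.306 = 110°
tan(βl) = -2.72
Z_in = Z_0·(Z_L + jZ_0·tanβl)/(Z_0 + jZ_L·tanβl) = 33 + j139 Ω
Γ_s = (Z_in − Z_s)/(Z_in + Z_s) = (-17 + j139)/(83 + j139), |Γ_s| = 0.866
VSWR = (1 + |Γ_s|)/(1 − |Γ_s|)

VSWR ≈ 13.9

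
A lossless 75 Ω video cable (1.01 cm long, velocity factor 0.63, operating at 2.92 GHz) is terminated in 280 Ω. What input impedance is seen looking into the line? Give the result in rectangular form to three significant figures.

λ = v/f = 0.63·c / 2.92 GHz = 0.0647 m
βl = 2π·l/λ = 2π × 0.156 = 56.2°
tan(βl) = tan(56.2°) = 1.49
Z_in = Z_0·(Z_L + jZ_0·tanβl)/(Z_0 + jZ_L·tanβl)
     = 75·(280 + j112)/(75 + j418)

Z_in ≈ 28.2 − j45.2 Ω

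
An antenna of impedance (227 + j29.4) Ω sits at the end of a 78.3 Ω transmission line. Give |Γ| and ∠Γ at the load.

Γ ≈ 0.494 ∠ 5.68°

Γ = (Z_L − Z_0)/(Z_L + Z_0) = (148.7 + j29.4)/(305.3 + j29.4)
|Γ| = 152/307 = 0.494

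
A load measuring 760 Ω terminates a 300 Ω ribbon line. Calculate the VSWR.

VSWR ≈ 2.53

For a purely resistive load, VSWR = R_L/Z_0 or Z_0/R_L (whichever > 1) = 760/300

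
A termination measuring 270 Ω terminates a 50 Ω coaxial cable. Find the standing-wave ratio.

VSWR ≈ 5.4

Γ = (270 − 50)/(270 + 50) = 0.688
VSWR = (1 + 0.688)/(1 − 0.688)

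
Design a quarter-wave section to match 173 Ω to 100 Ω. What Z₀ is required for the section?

Z_qwt ≈ 132 Ω

Z_qwt = √(Z_0·R_L) = √(100 × 173) = √17300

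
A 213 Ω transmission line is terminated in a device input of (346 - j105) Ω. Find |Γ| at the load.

Γ = (Z_L − Z_0)/(Z_L + Z_0) = (133 − j105)/(559 − j105)
|Γ| = 169/569

|Γ| ≈ 0.298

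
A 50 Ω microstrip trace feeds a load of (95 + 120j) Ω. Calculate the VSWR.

VSWR ≈ 5.27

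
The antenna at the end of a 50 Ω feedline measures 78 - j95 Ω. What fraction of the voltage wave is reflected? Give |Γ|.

|Γ| ≈ 0.621

Γ = (Z_L − Z_0)/(Z_L + Z_0) = (28 − j95)/(128 − j95)
|Γ| = 99/159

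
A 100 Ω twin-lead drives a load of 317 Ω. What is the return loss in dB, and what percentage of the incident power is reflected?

RL ≈ 5.67 dB; 27.1% of incident power reflected

Γ = (317 − 100)/(317 + 100) = 0.52
RL = −20·log₁₀(0.52) = 5.67 dB
P_refl/P_inc = |Γ|² = 0.271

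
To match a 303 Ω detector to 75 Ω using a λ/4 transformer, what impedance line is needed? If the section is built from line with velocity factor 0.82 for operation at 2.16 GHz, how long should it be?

Z_qwt ≈ 151 Ω; length ≈ 2.85 cm

Z_qwt = √(Z_0·R_L) = √(75 × 303) = √22720
λ = 0.82·c/f = 0.114 m, so l = λ/4 = 0.0285 m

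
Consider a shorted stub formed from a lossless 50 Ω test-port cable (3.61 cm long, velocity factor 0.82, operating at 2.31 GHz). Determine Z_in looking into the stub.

λ = v/f = 0.82·c / 2.31 GHz = 0.106 m
βl = 2π·l/λ = 2π × 0.339 = 122°
tan(βl) = -1.6
For a shorted stub, Z_in = jZ_0·tan(βl)

Z_in ≈ −j79.9 Ω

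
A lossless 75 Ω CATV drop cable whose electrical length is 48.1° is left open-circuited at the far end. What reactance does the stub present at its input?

tan(βl) = 1.11
For an open-circuited stub, Z_in = −jZ_0·cot(βl) = −jZ_0/tan(βl)

X_in ≈ -67.3 Ω (capacitive)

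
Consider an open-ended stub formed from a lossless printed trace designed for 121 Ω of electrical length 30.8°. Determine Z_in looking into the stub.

Z_in ≈ −j203 Ω

tan(βl) = 0.596
For an open-ended stub, Z_in = −jZ_0·cot(βl) = −jZ_0/tan(βl)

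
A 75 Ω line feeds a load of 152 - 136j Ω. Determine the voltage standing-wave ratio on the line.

Γ = (Z_L − Z_0)/(Z_L + Z_0) = (77 − j136)/(227 − j136)
|Γ| = 156/265 = 0.591
VSWR = (1 + |Γ|)/(1 − |Γ|) = 1.59/0.409

VSWR ≈ 3.89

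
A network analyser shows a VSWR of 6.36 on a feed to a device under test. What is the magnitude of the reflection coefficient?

|Γ| = (S − 1)/(S + 1) = (6.36 − 1)/(6.36 + 1) = 5.36/7.36

|Γ| ≈ 0.728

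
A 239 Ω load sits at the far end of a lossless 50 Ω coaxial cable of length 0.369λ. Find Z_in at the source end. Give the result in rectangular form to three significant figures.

Z_in ≈ 18.7 + j42.7 Ω

βl = 2π × 0.369 = 133°
tan(βl) = tan(133°) = -1.08
Z_in = Z_0·(Z_L + jZ_0·tanβl)/(Z_0 + jZ_L·tanβl)
     = 50·(239 − j53.9)/(50 − j258)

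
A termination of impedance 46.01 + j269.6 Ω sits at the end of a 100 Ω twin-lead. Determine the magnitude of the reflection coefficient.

|Γ| ≈ 0.897

Γ = (Z_L − Z_0)/(Z_L + Z_0) = (-53.99 + j269.6)/(146 + j269.6)
|Γ| = 275/307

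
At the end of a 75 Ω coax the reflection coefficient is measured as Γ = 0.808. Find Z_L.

Z_L = Z_0·(1 + Γ)/(1 − Γ) = 75·(1.81)/(0.192)

Z_L ≈ 706 Ω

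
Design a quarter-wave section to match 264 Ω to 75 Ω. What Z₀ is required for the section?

Z_qwt = √(Z_0·R_L) = √(75 × 264) = √19800

Z_qwt ≈ 141 Ω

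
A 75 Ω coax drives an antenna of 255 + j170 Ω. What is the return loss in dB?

RL ≈ 3.52 dB

Γ = (180 + j170)/(330 + j170), |Γ| = 0.667
RL = −20·log₁₀|Γ| = −20·log₁₀(0.667)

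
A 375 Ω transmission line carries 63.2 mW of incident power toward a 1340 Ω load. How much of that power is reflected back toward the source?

P_reflected ≈ 20 mW

Γ = (1340 − 375)/(1340 + 375) = 0.563
|Γ|² = 0.317
P_refl = |Γ|²·P_inc = 20 mW, P_del = (1 − |Γ|²)·P_inc = 43.2 mW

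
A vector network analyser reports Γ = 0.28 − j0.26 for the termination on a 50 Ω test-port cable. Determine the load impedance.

Z_L = Z_0·(1 + Γ)/(1 − Γ) = 50·(1.28 − j0.26)/(0.72 + j0.26)

Z_L ≈ 72.9 − j44.4 Ω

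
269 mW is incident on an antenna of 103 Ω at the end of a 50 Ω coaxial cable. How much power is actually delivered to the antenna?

P_delivered ≈ 237 mW

Γ = (103 − 50)/(103 + 50) = 0.346
|Γ|² = 0.12
P_refl = |Γ|²·P_inc = 32.3 mW, P_del = (1 − |Γ|²)·P_inc = 237 mW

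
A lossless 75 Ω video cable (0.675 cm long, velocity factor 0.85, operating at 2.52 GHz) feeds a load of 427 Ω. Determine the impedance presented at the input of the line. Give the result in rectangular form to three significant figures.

Z_in ≈ 68.8 − j141 Ω

λ = v/f = 0.85·c / 2.52 GHz = 0.101 m
βl = 2π·l/λ = 2π × 0.0667 = 24°
tan(βl) = tan(24°) = 0.446
Z_in = Z_0·(Z_L + jZ_0·tanβl)/(Z_0 + jZ_L·tanβl)
     = 75·(427 + j33.4)/(75 + j190)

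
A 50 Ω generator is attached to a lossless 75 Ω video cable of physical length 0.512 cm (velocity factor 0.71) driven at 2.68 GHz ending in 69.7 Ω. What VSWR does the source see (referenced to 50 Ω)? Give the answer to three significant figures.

λ = v/f = 0.71·c / 2.68 GHz = 0.0795 m
βl = 2π·l/λ = 2π × 0.0644 = 23.2°
tan(βl) = 0.428
Z_in = Z_0·(Z_L + jZ_0·tanβl)/(Z_0 + jZ_L·tanβl) = 71.2 + j3.78 Ω
Γ_s = (Z_in − Z_s)/(Z_in + Z_s) = (21.2 + j3.78)/(121 + j3.78), |Γ_s| = 0.178
VSWR = (1 + |Γ_s|)/(1 − |Γ_s|)

VSWR ≈ 1.43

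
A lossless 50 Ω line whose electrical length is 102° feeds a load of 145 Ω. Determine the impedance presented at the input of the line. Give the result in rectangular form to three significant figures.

tan(βl) = tan(102°) = -4.7
Z_in = Z_0·(Z_L + jZ_0·tanβl)/(Z_0 + jZ_L·tanβl)
     = 50·(145 − j235)/(50 − j682)

Z_in ≈ 17.9 + j9.31 Ω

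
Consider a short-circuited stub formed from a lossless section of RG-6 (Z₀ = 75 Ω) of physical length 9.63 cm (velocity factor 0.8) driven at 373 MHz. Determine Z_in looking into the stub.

λ = v/f = 0.8·c / 373 MHz = 0.643 m
βl = 2π·l/λ = 2π × 0.15 = 53.9°
tan(βl) = 1.37
For a short-circuited stub, Z_in = jZ_0·tan(βl)

Z_in ≈ +j103 Ω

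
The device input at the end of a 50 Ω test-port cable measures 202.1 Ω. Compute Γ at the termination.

Γ = (Z_L − Z_0)/(Z_L + Z_0) = (202.1 − 50)/(202.1 + 50) = 152.1/252.1

Γ = 0.603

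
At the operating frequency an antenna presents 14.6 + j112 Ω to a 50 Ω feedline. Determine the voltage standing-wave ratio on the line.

VSWR ≈ 20.9

Γ = (Z_L − Z_0)/(Z_L + Z_0) = (-35.4 + j112)/(64.6 + j112)
|Γ| = 117/129 = 0.908
VSWR = (1 + |Γ|)/(1 − |Γ|) = 1.91/0.0915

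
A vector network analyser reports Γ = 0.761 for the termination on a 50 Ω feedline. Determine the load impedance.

Z_L ≈ 368 Ω

Z_L = Z_0·(1 + Γ)/(1 − Γ) = 50·(1.76)/(0.239)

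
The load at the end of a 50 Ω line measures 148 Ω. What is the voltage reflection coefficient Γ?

Γ = (Z_L − Z_0)/(Z_L + Z_0) = (148 − 50)/(148 + 50) = 98/198

Γ = 0.495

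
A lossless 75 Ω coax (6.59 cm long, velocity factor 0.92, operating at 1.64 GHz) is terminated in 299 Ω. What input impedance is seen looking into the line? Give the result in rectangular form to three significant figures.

Z_in ≈ 43.3 + j79.1 Ω

λ = v/f = 0.92·c / 1.64 GHz = 0.168 m
βl = 2π·l/λ = 2π × 0.392 = 141°
tan(βl) = tan(141°) = -0.811
Z_in = Z_0·(Z_L + jZ_0·tanβl)/(Z_0 + jZ_L·tanβl)
     = 75·(299 − j60.8)/(75 − j242)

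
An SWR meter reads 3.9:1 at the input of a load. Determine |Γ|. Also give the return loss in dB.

|Γ| ≈ 0.592; return loss ≈ 4.56 dB

|Γ| = (S − 1)/(S + 1) = (3.9 − 1)/(3.9 + 1) = 2.9/4.9
RL = −20·log₁₀|Γ| = −20·log₁₀(0.592)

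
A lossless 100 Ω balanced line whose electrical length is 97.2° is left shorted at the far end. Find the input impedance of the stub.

Z_in ≈ −j792 Ω

tan(βl) = -7.92
For a shorted stub, Z_in = jZ_0·tan(βl)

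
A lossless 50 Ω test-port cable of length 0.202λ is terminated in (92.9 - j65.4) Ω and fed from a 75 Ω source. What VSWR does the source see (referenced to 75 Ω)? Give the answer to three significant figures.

βl = 2π × 0.202 = 72.7°
tan(βl) = 3.21
Z_in = Z_0·(Z_L + jZ_0·tanβl)/(Z_0 + jZ_L·tanβl) = 16.8 − j0.935 Ω
Γ_s = (Z_in − Z_s)/(Z_in + Z_s) = (-58.2 − j0.935)/(91.8 − j0.935), |Γ_s| = 0.634
VSWR = (1 + |Γ_s|)/(1 − |Γ_s|)

VSWR ≈ 4.47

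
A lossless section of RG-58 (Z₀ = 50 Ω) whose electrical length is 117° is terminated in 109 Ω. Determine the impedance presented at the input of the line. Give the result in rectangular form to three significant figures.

tan(βl) = tan(117°) = -1.96
Z_in = Z_0·(Z_L + jZ_0·tanβl)/(Z_0 + jZ_L·tanβl)
     = 50·(109 − j98.1)/(50 − j214)

Z_in ≈ 27.4 + j19.1 Ω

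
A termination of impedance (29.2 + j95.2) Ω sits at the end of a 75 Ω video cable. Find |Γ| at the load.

|Γ| ≈ 0.749

Γ = (Z_L − Z_0)/(Z_L + Z_0) = (-45.8 + j95.2)/(104.2 + j95.2)
|Γ| = 106/141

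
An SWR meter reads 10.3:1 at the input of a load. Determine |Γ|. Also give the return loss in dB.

|Γ| = (S − 1)/(S + 1) = (10.3 − 1)/(10.3 + 1) = 9.3/11.3
RL = −20·log₁₀|Γ| = −20·log₁₀(0.823)

|Γ| ≈ 0.823; return loss ≈ 1.69 dB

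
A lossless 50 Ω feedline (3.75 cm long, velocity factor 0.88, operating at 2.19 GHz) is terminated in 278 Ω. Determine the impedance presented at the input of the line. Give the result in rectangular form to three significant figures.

λ = v/f = 0.88·c / 2.19 GHz = 0.121 m
βl = 2π·l/λ = 2π × 0.311 = 112°
tan(βl) = tan(112°) = -2.48
Z_in = Z_0·(Z_L + jZ_0·tanβl)/(Z_0 + jZ_L·tanβl)
     = 50·(278 − j124)/(50 − j688)

Z_in ≈ 10.4 + j19.4 Ω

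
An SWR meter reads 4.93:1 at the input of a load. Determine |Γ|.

|Γ| ≈ 0.663

|Γ| = (S − 1)/(S + 1) = (4.93 − 1)/(4.93 + 1) = 3.93/5.93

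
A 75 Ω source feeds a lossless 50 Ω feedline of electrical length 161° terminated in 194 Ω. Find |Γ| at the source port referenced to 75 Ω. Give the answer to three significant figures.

tan(βl) = -0.344
Z_in = Z_0·(Z_L + jZ_0·tanβl)/(Z_0 + jZ_L·tanβl) = 77.9 + j86.9 Ω
Γ_s = (Z_in − Z_s)/(Z_in + Z_s) = (2.92 + j86.9)/(153 + j86.9), |Γ_s| = 0.494

|Γ| ≈ 0.494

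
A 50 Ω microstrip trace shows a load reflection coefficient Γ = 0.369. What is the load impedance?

Z_L = Z_0·(1 + Γ)/(1 − Γ) = 50·(1.37)/(0.631)

Z_L ≈ 108 Ω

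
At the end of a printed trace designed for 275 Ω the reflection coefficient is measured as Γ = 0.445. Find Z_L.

Z_L = Z_0·(1 + Γ)/(1 − Γ) = 275·(1.45)/(0.555)

Z_L ≈ 716 Ω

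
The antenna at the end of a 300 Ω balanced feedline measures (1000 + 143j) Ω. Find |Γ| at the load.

|Γ| ≈ 0.546

Γ = (Z_L − Z_0)/(Z_L + Z_0) = (700 + j143)/(1300 + j143)
|Γ| = 714/1310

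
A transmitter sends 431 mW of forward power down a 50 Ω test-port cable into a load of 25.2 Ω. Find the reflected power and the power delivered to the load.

P_reflected ≈ 46.9 mW; P_delivered ≈ 384 mW

Γ = (25.2 − 50)/(25.2 + 50) = -0.33
|Γ|² = 0.109
P_refl = |Γ|²·P_inc = 46.9 mW, P_del = (1 − |Γ|²)·P_inc = 384 mW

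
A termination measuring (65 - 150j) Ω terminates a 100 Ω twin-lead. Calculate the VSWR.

VSWR ≈ 5.47

Γ = (Z_L − Z_0)/(Z_L + Z_0) = (-35 − j150)/(165 − j150)
|Γ| = 154/223 = 0.691
VSWR = (1 + |Γ|)/(1 − |Γ|) = 1.69/0.309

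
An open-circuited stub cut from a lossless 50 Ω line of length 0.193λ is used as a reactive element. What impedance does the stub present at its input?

βl = 2π × 0.193 = 69.5°
tan(βl) = 2.67
For an open-circuited stub, Z_in = −jZ_0·cot(βl) = −jZ_0/tan(βl)

Z_in ≈ −j18.7 Ω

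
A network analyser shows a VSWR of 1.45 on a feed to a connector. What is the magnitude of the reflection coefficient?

|Γ| = (S − 1)/(S + 1) = (1.45 − 1)/(1.45 + 1) = 0.45/2.45

|Γ| ≈ 0.184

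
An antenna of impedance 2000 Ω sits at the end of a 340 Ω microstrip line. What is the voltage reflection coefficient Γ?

Γ = (Z_L − Z_0)/(Z_L + Z_0) = (2000 − 340)/(2000 + 340) = 1660/2340

Γ = 0.709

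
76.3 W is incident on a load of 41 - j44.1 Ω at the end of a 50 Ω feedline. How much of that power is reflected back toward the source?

|Γ| = |(-9 − j44.1)/(91 − j44.1)| = 0.445
|Γ|² = 0.198
P_refl = |Γ|²·P_inc = 15.1 W, P_del = (1 − |Γ|²)·P_inc = 61.2 W

P_reflected ≈ 15.1 W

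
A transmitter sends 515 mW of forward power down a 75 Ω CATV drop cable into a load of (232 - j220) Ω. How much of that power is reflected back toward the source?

|Γ| = |(157 − j220)/(307 − j220)| = 0.716
|Γ|² = 0.512
P_refl = |Γ|²·P_inc = 264 mW, P_del = (1 − |Γ|²)·P_inc = 251 mW

P_reflected ≈ 264 mW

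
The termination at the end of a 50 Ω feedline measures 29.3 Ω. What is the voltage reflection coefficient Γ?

Γ = (Z_L − Z_0)/(Z_L + Z_0) = (29.3 − 50)/(29.3 + 50) = -20.7/79.3

Γ = -0.261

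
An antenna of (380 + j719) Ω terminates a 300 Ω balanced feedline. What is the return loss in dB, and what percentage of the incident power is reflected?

Γ = (80 + j719)/(680 + j719), |Γ| = 0.731
RL = −20·log₁₀(0.731) = 2.72 dB
P_refl/P_inc = |Γ|² = 0.534

RL ≈ 2.72 dB; 53.4% of incident power reflected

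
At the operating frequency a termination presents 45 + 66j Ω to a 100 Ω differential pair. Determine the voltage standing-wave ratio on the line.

VSWR ≈ 3.34

Γ = (Z_L − Z_0)/(Z_L + Z_0) = (-55 + j66)/(145 + j66)
|Γ| = 85.9/159 = 0.539
VSWR = (1 + |Γ|)/(1 − |Γ|) = 1.54/0.461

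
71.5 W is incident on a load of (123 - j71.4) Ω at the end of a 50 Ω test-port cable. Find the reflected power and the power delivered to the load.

|Γ| = |(73 − j71.4)/(173 − j71.4)| = 0.546
|Γ|² = 0.298
P_refl = |Γ|²·P_inc = 21.3 W, P_del = (1 − |Γ|²)·P_inc = 50.2 W

P_reflected ≈ 21.3 W; P_delivered ≈ 50.2 W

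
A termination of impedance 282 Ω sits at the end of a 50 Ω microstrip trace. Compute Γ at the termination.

Γ = (Z_L − Z_0)/(Z_L + Z_0) = (282 − 50)/(282 + 50) = 232/332

Γ = 0.699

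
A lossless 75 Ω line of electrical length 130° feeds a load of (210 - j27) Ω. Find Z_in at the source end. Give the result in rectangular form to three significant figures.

tan(βl) = tan(130°) = -1.19
Z_in = Z_0·(Z_L + jZ_0·tanβl)/(Z_0 + jZ_L·tanβl)
     = 75·(210 − j116)/(42.8 − j250)

Z_in ≈ 44.3 + j55.3 Ω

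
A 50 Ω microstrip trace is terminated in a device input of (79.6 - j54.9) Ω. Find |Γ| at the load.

|Γ| ≈ 0.443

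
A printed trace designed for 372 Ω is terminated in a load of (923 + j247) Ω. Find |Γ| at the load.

|Γ| ≈ 0.458

Γ = (Z_L − Z_0)/(Z_L + Z_0) = (551 + j247)/(1295 + j247)
|Γ| = 604/1320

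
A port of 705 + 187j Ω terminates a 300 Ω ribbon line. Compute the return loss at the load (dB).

Γ = (405 + j187)/(1005 + j187), |Γ| = 0.436
RL = −20·log₁₀|Γ| = −20·log₁₀(0.436)

RL ≈ 7.2 dB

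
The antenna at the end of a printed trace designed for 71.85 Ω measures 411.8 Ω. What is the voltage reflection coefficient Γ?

Γ = 0.703

Γ = (Z_L − Z_0)/(Z_L + Z_0) = (411.8 − 71.85)/(411.8 + 71.85) = 340/483.6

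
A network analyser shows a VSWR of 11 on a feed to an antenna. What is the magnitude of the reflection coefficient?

|Γ| = (S − 1)/(S + 1) = (11 − 1)/(11 + 1) = 10/12

|Γ| ≈ 0.833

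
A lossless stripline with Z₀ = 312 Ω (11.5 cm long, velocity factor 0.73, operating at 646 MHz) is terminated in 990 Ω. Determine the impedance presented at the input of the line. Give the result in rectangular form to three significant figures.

λ = v/f = 0.73·c / 646 MHz = 0.339 m
βl = 2π·l/λ = 2π × 0.339 = 122°
tan(βl) = tan(122°) = -1.59
Z_in = Z_0·(Z_L + jZ_0·tanβl)/(Z_0 + jZ_L·tanβl)
     = 312·(990 − j497)/(312 − j1580)

Z_in ≈ 132 + j170 Ω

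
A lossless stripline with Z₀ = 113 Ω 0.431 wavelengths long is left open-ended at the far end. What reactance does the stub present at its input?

X_in ≈ 244 Ω (inductive)

βl = 2π × 0.431 = 155°
tan(βl) = -0.463
For an open-ended stub, Z_in = −jZ_0·cot(βl) = −jZ_0/tan(βl)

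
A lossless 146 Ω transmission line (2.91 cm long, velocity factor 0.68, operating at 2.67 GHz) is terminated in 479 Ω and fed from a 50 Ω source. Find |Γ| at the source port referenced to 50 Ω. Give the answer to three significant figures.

|Γ| ≈ 0.713

λ = v/f = 0.68·c / 2.67 GHz = 0.0764 m
βl = 2π·l/λ = 2π × 0.381 = 137°
tan(βl) = -0.929
Z_in = Z_0·(Z_L + jZ_0·tanβl)/(Z_0 + jZ_L·tanβl) = 86.7 + j129 Ω
Γ_s = (Z_in − Z_s)/(Z_in + Z_s) = (36.7 + j129)/(137 + j129), |Γ_s| = 0.713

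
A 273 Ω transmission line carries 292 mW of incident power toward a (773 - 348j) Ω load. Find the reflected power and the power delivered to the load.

|Γ| = |(500 − j348)/(1046 − j348)| = 0.553
|Γ|² = 0.305
P_refl = |Γ|²·P_inc = 89.2 mW, P_del = (1 − |Γ|²)·P_inc = 203 mW

P_reflected ≈ 89.2 mW; P_delivered ≈ 203 mW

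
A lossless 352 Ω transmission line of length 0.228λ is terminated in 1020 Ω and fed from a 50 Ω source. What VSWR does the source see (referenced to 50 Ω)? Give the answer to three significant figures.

βl = 2π × 0.228 = 82.1°
tan(βl) = 7.19
Z_in = Z_0·(Z_L + jZ_0·tanβl)/(Z_0 + jZ_L·tanβl) = 124 − j43 Ω
Γ_s = (Z_in − Z_s)/(Z_in + Z_s) = (73.5 − j43)/(174 − j43), |Γ_s| = 0.477
VSWR = (1 + |Γ_s|)/(1 − |Γ_s|)

VSWR ≈ 2.82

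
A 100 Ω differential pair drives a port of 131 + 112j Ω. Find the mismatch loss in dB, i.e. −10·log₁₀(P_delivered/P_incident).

Γ = (31 + j112)/(231 + j112), |Γ| = 0.453
|Γ|² = 0.205, so P_del/P_inc = 1 − |Γ|² = 0.795
ML = −10·log₁₀(1 − |Γ|²)

mismatch loss ≈ 0.996 dB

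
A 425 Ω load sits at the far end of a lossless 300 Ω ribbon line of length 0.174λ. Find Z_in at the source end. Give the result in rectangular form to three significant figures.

βl = 2π × 0.174 = 62.6°
tan(βl) = tan(62.6°) = 1.93
Z_in = Z_0·(Z_L + jZ_0·tanβl)/(Z_0 + jZ_L·tanβl)
     = 300·(425 + j580)/(300 + j821)

Z_in ≈ 237 − j68.7 Ω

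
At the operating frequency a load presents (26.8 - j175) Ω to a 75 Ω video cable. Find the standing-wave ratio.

VSWR ≈ 18.3

Γ = (Z_L − Z_0)/(Z_L + Z_0) = (-48.2 − j175)/(101.8 − j175)
|Γ| = 182/202 = 0.897
VSWR = (1 + |Γ|)/(1 − |Γ|) = 1.9/0.103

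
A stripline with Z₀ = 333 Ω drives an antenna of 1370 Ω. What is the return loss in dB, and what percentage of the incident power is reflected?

Γ = (1370 − 333)/(1370 + 333) = 0.609
RL = −20·log₁₀(0.609) = 4.31 dB
P_refl/P_inc = |Γ|² = 0.371

RL ≈ 4.31 dB; 37.1% of incident power reflected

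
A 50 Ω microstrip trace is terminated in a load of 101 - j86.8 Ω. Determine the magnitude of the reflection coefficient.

Γ = (Z_L − Z_0)/(Z_L + Z_0) = (51 − j86.8)/(151 − j86.8)
|Γ| = 101/174

|Γ| ≈ 0.578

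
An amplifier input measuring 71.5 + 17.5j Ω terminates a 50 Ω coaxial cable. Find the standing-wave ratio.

VSWR ≈ 1.58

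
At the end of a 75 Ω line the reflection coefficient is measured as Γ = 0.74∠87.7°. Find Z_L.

Z_L = Z_0·(1 + Γ)/(1 − Γ) = 75·(1.03 + j0.739)/(0.97 − j0.739)

Z_L ≈ 22.8 + j74.5 Ω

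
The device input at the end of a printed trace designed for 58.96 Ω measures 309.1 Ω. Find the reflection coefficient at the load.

Γ = 0.68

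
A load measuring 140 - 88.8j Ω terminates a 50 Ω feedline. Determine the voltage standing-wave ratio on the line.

Γ = (Z_L − Z_0)/(Z_L + Z_0) = (90 − j88.8)/(190 − j88.8)
|Γ| = 126/210 = 0.603
VSWR = (1 + |Γ|)/(1 − |Γ|) = 1.6/0.397

VSWR ≈ 4.04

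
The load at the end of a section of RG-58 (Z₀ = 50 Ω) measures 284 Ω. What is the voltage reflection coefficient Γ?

Γ = 0.701

Γ = (Z_L − Z_0)/(Z_L + Z_0) = (284 − 50)/(284 + 50) = 234/334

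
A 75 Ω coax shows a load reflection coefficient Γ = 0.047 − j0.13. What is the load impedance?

Z_L = Z_0·(1 + Γ)/(1 − Γ) = 75·(1.05 − j0.13)/(0.953 + j0.13)

Z_L ≈ 79.5 − j21.1 Ω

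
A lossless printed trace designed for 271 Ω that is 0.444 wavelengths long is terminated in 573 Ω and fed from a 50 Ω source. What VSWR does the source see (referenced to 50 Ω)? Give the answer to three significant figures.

βl = 2π × 0.444 = 160°
tan(βl) = -0.367
Z_in = Z_0·(Z_L + jZ_0·tanβl)/(Z_0 + jZ_L·tanβl) = 406 + j215 Ω
Γ_s = (Z_in − Z_s)/(Z_in + Z_s) = (356 + j215)/(456 + j215), |Γ_s| = 0.825
VSWR = (1 + |Γ_s|)/(1 − |Γ_s|)

VSWR ≈ 10.4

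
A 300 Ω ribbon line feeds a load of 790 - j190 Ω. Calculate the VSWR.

VSWR ≈ 2.81

Γ = (Z_L − Z_0)/(Z_L + Z_0) = (490 − j190)/(1090 − j190)
|Γ| = 526/1110 = 0.475
VSWR = (1 + |Γ|)/(1 − |Γ|) = 1.47/0.525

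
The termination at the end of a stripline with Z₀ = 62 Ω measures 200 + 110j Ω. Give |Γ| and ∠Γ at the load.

Γ = (Z_L − Z_0)/(Z_L + Z_0) = (138 + j110)/(262 + j110)
|Γ| = 176/284 = 0.621

Γ ≈ 0.621 ∠ 15.8°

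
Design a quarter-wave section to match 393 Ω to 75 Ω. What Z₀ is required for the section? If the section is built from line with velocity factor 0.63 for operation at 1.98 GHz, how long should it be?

Z_qwt ≈ 172 Ω; length ≈ 2.39 cm

Z_qwt = √(Z_0·R_L) = √(75 × 393) = √29480
λ = 0.63·c/f = 0.0955 m, so l = λ/4 = 0.0239 m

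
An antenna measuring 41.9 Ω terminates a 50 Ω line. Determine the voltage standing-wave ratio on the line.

For a purely resistive load, VSWR = R_L/Z_0 or Z_0/R_L (whichever > 1) = 50/41.9

VSWR ≈ 1.19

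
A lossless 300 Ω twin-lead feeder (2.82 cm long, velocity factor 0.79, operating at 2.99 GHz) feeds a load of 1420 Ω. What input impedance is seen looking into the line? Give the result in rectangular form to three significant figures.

Z_in ≈ 99.6 + j219 Ω

λ = v/f = 0.79·c / 2.99 GHz = 0.0793 m
βl = 2π·l/λ = 2π × 0.356 = 128°
tan(βl) = tan(128°) = -1.28
Z_in = Z_0·(Z_L + jZ_0·tanβl)/(Z_0 + jZ_L·tanβl)
     = 300·(1420 − j383)/(300 − j1810)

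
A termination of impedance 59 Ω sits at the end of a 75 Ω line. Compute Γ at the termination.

Γ = -0.119

Γ = (Z_L − Z_0)/(Z_L + Z_0) = (59 − 75)/(59 + 75) = -16/134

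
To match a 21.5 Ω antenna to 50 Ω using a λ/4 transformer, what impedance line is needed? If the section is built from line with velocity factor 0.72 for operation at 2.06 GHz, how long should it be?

Z_qwt ≈ 32.8 Ω; length ≈ 2.62 cm

Z_qwt = √(Z_0·R_L) = √(50 × 21.5) = √1075
λ = 0.72·c/f = 0.105 m, so l = λ/4 = 0.0262 m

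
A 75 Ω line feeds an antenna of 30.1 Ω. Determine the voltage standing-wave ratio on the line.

For a purely resistive load, VSWR = R_L/Z_0 or Z_0/R_L (whichever > 1) = 75/30.1

VSWR ≈ 2.49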